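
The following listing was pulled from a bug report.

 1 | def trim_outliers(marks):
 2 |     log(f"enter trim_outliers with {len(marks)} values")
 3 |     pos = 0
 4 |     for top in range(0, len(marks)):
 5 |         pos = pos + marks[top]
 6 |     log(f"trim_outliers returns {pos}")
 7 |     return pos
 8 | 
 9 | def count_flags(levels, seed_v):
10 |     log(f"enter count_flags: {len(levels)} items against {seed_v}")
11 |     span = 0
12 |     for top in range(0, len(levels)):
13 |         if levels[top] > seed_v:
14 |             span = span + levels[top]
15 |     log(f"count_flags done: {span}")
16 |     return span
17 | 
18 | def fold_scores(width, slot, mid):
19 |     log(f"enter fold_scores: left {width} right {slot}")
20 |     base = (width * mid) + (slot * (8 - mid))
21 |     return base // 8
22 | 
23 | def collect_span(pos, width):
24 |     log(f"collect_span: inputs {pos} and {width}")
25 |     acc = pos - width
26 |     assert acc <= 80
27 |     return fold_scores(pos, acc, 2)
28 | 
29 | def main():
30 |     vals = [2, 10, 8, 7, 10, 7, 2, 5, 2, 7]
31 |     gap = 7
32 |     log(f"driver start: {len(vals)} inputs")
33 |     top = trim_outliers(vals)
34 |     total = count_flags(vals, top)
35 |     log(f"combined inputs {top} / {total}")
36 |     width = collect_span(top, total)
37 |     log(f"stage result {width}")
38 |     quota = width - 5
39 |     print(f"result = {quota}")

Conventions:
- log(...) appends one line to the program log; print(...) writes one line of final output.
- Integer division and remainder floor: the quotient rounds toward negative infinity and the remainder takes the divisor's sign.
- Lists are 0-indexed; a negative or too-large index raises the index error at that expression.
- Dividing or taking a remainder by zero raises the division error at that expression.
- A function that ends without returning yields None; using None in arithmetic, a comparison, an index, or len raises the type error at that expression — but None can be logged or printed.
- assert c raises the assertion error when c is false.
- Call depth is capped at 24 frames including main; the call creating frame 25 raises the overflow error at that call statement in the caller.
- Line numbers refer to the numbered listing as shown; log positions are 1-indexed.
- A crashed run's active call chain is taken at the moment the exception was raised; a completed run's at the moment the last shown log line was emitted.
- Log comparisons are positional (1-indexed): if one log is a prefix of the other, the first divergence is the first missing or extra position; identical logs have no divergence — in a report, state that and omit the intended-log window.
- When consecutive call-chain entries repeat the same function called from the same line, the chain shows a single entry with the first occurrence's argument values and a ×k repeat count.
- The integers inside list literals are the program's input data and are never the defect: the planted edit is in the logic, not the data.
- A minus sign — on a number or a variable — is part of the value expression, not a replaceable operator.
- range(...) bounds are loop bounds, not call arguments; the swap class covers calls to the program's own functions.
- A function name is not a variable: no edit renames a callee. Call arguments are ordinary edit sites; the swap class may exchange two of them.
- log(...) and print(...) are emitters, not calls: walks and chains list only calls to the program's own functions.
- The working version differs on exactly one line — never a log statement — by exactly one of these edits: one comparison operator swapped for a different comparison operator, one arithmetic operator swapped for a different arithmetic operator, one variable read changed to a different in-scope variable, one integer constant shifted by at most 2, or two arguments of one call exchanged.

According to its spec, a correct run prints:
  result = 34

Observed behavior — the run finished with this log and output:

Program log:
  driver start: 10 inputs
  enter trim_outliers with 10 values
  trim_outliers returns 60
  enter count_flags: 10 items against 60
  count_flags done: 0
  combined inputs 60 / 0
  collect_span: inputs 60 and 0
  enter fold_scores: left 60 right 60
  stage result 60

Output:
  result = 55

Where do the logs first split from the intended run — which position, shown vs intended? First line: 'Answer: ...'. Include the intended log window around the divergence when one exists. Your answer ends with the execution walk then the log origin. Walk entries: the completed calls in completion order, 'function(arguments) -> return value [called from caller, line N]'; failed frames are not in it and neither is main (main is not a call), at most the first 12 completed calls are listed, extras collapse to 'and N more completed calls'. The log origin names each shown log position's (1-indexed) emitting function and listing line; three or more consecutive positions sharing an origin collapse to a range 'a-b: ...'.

Answer: at position 4 the run shows 'enter count_flags: 10 items against 60' where the working version logs 'enter count_flags: 10 items against 7'.
Intended log window:
  2: enter trim_outliers with 10 values
  3: trim_outliers returns 60
  4: enter count_flags: 10 items against 7
  5: count_flags done: 28
Execution walk:
  trim_outliers([2, 10, 8, 7, 10, 7, 2, 5, 2, 7]) -> 60  [called from main, line 33]
  count_flags([2, 10, 8, 7, 10, 7, 2, 5, 2, 7], 60) -> 0  [called from main, line 34]
  fold_scores(60, 60, 2) -> 60  [called from collect_span, line 27]
  collect_span(60, 0) -> 60  [called from main, line 36]
Origin of each log line:
  1: emitted by main (line 32)
  2: emitted by trim_outliers (line 2)
  3: emitted by trim_outliers (line 6)
  4: emitted by count_flags (line 10)
  5: emitted by count_flags (line 15)
  6: emitted by main (line 35)
  7: emitted by collect_span (line 24)
  8: emitted by fold_scores (line 19)
  9: emitted by main (line 37)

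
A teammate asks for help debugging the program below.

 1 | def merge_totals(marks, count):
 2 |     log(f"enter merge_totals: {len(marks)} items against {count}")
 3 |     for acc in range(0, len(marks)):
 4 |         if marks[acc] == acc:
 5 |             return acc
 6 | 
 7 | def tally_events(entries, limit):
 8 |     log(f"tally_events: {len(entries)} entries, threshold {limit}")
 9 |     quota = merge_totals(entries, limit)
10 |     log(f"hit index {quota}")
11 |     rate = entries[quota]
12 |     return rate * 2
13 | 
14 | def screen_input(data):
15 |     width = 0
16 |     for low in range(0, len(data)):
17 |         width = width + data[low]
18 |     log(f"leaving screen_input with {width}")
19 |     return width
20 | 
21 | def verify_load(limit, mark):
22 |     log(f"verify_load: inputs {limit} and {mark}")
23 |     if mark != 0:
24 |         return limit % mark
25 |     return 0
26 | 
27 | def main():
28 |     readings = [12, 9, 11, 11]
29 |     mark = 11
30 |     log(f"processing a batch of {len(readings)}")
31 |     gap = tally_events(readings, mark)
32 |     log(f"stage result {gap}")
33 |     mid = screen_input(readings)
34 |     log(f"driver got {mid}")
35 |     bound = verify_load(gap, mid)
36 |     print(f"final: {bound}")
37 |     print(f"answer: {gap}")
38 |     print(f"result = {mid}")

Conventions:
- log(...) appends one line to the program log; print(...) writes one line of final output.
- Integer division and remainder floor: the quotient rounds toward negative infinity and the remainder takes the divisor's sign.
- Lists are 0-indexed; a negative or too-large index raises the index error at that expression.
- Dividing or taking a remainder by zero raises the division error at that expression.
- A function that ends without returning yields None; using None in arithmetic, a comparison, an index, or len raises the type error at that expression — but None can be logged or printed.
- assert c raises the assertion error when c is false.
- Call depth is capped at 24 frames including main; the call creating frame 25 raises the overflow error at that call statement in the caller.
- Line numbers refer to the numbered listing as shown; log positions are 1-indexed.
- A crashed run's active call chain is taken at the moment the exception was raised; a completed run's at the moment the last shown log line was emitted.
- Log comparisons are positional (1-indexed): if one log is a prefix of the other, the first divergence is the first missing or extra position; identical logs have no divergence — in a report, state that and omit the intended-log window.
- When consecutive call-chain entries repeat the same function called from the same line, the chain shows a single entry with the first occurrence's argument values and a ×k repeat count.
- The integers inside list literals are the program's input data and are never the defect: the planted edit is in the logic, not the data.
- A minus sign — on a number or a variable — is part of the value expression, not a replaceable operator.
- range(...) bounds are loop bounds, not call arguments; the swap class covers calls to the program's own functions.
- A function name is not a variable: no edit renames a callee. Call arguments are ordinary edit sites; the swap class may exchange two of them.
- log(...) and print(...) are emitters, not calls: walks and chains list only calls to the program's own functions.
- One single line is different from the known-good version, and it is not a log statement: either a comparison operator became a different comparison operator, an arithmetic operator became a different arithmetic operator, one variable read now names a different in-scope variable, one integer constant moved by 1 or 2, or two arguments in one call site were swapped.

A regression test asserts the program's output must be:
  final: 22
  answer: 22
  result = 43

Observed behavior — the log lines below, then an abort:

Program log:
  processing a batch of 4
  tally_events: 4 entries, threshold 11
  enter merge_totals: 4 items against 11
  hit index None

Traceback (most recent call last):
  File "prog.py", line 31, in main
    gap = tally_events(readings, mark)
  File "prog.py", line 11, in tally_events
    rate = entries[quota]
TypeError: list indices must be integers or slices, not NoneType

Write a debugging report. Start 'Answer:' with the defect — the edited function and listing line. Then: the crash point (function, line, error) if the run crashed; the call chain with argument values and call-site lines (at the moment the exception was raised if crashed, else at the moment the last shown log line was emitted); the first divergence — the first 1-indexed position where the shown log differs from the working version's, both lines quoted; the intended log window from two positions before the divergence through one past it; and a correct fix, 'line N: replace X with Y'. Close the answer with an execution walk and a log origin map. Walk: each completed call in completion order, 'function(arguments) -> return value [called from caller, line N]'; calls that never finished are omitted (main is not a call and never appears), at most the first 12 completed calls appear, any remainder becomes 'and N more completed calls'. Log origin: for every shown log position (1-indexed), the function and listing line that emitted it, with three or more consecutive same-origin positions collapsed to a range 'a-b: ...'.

Answer: the defect is in merge_totals at line 4.
Key fact: Log line 4 is where behavior first shows: 'hit index None' appears instead of 'hit index 2'.
Crash: tally_events, line 11, TypeError.
Call chain: main -> tally_events([12, 9, 11, 11], 11) (called at line 31).
First divergence: at position 4 the run shows 'hit index None' where the working version logs 'hit index 2'.
Intended log window:
  2: tally_events: 4 entries, threshold 11
  3: enter merge_totals: 4 items against 11
  4: hit index 2
  5: stage result 22
Execution walk:
  merge_totals([12, 9, 11, 11], 11) -> None  [called from tally_events, line 9]
Log line origins:
  1: logged in main at line 30
  2: logged in tally_events at line 8
  3: logged in merge_totals at line 2
  4: logged in tally_events at line 10
A correct fix: line 4: replace `marks[acc] == acc` with `marks[acc] == count`.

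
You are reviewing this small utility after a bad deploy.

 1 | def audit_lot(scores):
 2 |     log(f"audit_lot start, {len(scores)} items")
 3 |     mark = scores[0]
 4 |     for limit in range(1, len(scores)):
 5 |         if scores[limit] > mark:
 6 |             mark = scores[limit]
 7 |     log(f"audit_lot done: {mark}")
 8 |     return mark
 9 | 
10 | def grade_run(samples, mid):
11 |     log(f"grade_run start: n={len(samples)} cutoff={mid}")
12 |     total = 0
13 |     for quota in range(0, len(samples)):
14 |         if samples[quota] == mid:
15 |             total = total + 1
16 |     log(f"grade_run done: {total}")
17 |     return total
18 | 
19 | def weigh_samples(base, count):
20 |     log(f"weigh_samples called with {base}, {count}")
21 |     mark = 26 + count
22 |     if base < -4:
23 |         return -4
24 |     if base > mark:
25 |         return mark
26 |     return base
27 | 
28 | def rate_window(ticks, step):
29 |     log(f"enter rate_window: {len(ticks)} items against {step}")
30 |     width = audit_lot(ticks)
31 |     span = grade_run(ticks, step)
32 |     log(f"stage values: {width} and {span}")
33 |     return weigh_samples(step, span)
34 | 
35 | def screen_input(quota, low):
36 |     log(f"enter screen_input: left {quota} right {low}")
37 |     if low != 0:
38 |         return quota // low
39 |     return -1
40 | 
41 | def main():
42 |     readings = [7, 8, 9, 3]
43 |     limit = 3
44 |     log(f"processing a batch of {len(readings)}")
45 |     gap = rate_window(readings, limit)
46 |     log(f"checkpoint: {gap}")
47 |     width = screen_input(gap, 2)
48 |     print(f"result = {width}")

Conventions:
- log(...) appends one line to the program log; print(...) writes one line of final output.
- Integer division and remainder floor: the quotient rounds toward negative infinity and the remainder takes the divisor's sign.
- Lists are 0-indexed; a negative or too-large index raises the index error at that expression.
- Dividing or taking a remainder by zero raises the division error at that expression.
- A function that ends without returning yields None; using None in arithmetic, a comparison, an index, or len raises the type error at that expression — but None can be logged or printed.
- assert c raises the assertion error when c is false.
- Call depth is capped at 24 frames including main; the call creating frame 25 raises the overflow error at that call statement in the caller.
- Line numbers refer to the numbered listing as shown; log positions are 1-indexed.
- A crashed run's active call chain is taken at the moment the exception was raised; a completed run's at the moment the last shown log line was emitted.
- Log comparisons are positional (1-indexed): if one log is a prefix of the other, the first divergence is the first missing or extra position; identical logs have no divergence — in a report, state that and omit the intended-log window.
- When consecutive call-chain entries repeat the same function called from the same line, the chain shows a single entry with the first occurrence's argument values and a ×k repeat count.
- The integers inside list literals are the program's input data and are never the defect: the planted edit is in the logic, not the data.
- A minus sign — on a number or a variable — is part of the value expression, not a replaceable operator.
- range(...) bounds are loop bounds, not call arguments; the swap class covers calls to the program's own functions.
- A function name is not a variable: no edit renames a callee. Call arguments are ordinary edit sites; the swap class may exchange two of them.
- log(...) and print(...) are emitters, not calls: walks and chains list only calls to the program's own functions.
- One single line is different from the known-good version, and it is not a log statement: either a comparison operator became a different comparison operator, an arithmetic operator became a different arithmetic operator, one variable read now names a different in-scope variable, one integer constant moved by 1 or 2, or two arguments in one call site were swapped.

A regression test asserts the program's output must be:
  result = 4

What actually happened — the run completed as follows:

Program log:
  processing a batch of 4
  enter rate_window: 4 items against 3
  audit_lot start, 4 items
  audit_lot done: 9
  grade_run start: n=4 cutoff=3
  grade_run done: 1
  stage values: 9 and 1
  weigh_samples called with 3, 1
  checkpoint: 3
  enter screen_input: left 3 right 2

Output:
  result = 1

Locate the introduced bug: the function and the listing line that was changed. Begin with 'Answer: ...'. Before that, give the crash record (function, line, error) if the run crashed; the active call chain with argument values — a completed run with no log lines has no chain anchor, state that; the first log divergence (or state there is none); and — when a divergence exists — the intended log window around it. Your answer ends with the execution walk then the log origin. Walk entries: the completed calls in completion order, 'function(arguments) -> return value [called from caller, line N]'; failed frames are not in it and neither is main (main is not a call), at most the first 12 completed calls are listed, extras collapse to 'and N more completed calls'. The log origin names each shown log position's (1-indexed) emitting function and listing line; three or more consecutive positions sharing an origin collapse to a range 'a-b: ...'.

Answer: the defect is in rate_window at line 33.
Key fact: Everything matches until log position 8, which reads 'weigh_samples called with 3, 1' in place of 'weigh_samples called with 9, 1'.
Call chain: main -> screen_input(3, 2) (called at line 47).
First divergence: at position 8 the run shows 'weigh_samples called with 3, 1' where the working version logs 'weigh_samples called with 9, 1'.
Intended log window:
  6: grade_run done: 1
  7: stage values: 9 and 1
  8: weigh_samples called with 9, 1
  9: checkpoint: 9
Execution walk:
  audit_lot([7, 8, 9, 3]) -> 9  [called from rate_window, line 30]
  grade_run([7, 8, 9, 3], 3) -> 1  [called from rate_window, line 31]
  weigh_samples(3, 1) -> 3  [called from rate_window, line 33]
  rate_window([7, 8, 9, 3], 3) -> 3  [called from main, line 45]
  screen_input(3, 2) -> 1  [called from main, line 47]
Log line origins:
  1: emitted by main (line 44)
  2: emitted by rate_window (line 29)
  3: emitted by audit_lot (line 2)
  4: emitted by audit_lot (line 7)
  5: emitted by grade_run (line 11)
  6: emitted by grade_run (line 16)
  7: emitted by rate_window (line 32)
  8: emitted by weigh_samples (line 20)
  9: emitted by main (line 46)
  10: emitted by screen_input (line 36)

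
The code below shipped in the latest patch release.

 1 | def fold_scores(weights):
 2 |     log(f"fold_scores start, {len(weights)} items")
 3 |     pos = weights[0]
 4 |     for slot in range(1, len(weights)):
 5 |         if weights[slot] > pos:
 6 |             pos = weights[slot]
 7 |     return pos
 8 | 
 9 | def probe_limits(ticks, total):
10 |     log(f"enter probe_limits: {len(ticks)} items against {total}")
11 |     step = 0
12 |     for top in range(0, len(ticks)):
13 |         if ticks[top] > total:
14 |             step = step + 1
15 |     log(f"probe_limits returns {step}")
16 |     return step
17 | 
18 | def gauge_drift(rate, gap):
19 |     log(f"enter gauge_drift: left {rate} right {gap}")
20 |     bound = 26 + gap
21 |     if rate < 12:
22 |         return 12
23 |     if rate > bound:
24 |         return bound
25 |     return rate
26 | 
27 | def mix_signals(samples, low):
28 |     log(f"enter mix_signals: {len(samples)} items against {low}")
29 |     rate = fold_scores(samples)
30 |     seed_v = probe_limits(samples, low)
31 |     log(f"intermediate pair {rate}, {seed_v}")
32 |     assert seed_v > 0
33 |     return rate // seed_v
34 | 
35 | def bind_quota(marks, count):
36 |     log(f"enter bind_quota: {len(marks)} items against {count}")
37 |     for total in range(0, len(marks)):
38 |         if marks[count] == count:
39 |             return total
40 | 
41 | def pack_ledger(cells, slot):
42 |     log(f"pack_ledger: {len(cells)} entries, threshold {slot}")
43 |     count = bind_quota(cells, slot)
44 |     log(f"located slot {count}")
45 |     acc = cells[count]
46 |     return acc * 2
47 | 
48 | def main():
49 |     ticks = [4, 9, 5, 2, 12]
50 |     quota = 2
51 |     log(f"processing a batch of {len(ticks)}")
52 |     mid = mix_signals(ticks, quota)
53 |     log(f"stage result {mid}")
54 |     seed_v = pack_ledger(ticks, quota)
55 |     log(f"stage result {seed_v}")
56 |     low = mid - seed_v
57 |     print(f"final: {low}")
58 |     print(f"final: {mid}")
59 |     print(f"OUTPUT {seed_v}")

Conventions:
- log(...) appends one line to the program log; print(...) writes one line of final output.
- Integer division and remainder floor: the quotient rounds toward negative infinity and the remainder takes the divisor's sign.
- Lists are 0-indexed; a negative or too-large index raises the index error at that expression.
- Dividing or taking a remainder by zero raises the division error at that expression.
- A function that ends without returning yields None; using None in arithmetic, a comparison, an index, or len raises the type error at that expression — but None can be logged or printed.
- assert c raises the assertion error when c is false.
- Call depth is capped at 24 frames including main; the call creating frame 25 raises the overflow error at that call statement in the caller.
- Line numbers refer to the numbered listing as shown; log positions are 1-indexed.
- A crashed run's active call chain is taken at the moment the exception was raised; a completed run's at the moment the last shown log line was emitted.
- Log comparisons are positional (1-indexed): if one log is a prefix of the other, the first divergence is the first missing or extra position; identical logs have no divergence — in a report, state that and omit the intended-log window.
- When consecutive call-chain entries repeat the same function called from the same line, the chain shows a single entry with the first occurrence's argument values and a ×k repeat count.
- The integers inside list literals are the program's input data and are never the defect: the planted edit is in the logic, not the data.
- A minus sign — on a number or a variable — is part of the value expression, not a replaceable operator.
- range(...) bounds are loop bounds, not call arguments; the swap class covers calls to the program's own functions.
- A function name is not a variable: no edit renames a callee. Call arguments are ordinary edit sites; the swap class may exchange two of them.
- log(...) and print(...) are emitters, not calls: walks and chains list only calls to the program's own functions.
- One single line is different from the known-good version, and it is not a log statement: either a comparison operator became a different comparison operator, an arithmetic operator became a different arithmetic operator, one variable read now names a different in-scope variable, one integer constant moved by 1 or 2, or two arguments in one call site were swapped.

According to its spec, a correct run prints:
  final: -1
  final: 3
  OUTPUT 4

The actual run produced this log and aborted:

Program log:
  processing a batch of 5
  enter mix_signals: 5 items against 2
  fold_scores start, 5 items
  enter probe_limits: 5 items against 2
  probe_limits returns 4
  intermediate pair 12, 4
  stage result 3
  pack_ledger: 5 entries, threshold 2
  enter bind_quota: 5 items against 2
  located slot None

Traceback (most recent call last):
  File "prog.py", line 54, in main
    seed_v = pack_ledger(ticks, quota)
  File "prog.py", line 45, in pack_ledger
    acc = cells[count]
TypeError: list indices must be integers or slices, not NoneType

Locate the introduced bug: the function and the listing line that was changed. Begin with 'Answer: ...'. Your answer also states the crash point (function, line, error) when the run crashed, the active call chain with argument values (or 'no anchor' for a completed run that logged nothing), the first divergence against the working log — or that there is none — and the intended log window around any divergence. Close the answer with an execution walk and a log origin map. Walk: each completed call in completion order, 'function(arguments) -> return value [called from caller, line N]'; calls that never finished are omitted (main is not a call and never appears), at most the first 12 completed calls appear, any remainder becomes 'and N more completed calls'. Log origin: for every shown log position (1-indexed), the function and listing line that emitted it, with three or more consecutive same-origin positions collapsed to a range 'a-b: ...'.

Answer: the defect is in bind_quota at line 38.
The tell: Log line 10 is where behavior first shows: 'located slot None' appears instead of 'located slot 3'.
Crash: pack_ledger, line 45, TypeError.
Call chain: main -> pack_ledger([4, 9, 5, 2, 12], 2) (called at line 54).
First divergence: position 10; shown 'located slot None' vs intended 'located slot 3'.
Intended log window:
  8: pack_ledger: 5 entries, threshold 2
  9: enter bind_quota: 5 items against 2
  10: located slot 3
  11: stage result 4
Execution walk:
  fold_scores([4, 9, 5, 2, 12]) -> 12  [called from mix_signals, line 29]
  probe_limits([4, 9, 5, 2, 12], 2) -> 4  [called from mix_signals, line 30]
  mix_signals([4, 9, 5, 2, 12], 2) -> 3  [called from main, line 52]
  bind_quota([4, 9, 5, 2, 12], 2) -> None  [called from pack_ledger, line 43]
Log origin:
  1: emitted by main (line 51)
  2: emitted by mix_signals (line 28)
  3: emitted by fold_scores (line 2)
  4: emitted by probe_limits (line 10)
  5: emitted by probe_limits (line 15)
  6: emitted by mix_signals (line 31)
  7: emitted by main (line 53)
  8: emitted by pack_ledger (line 42)
  9: emitted by bind_quota (line 36)
  10: emitted by pack_ledger (line 44)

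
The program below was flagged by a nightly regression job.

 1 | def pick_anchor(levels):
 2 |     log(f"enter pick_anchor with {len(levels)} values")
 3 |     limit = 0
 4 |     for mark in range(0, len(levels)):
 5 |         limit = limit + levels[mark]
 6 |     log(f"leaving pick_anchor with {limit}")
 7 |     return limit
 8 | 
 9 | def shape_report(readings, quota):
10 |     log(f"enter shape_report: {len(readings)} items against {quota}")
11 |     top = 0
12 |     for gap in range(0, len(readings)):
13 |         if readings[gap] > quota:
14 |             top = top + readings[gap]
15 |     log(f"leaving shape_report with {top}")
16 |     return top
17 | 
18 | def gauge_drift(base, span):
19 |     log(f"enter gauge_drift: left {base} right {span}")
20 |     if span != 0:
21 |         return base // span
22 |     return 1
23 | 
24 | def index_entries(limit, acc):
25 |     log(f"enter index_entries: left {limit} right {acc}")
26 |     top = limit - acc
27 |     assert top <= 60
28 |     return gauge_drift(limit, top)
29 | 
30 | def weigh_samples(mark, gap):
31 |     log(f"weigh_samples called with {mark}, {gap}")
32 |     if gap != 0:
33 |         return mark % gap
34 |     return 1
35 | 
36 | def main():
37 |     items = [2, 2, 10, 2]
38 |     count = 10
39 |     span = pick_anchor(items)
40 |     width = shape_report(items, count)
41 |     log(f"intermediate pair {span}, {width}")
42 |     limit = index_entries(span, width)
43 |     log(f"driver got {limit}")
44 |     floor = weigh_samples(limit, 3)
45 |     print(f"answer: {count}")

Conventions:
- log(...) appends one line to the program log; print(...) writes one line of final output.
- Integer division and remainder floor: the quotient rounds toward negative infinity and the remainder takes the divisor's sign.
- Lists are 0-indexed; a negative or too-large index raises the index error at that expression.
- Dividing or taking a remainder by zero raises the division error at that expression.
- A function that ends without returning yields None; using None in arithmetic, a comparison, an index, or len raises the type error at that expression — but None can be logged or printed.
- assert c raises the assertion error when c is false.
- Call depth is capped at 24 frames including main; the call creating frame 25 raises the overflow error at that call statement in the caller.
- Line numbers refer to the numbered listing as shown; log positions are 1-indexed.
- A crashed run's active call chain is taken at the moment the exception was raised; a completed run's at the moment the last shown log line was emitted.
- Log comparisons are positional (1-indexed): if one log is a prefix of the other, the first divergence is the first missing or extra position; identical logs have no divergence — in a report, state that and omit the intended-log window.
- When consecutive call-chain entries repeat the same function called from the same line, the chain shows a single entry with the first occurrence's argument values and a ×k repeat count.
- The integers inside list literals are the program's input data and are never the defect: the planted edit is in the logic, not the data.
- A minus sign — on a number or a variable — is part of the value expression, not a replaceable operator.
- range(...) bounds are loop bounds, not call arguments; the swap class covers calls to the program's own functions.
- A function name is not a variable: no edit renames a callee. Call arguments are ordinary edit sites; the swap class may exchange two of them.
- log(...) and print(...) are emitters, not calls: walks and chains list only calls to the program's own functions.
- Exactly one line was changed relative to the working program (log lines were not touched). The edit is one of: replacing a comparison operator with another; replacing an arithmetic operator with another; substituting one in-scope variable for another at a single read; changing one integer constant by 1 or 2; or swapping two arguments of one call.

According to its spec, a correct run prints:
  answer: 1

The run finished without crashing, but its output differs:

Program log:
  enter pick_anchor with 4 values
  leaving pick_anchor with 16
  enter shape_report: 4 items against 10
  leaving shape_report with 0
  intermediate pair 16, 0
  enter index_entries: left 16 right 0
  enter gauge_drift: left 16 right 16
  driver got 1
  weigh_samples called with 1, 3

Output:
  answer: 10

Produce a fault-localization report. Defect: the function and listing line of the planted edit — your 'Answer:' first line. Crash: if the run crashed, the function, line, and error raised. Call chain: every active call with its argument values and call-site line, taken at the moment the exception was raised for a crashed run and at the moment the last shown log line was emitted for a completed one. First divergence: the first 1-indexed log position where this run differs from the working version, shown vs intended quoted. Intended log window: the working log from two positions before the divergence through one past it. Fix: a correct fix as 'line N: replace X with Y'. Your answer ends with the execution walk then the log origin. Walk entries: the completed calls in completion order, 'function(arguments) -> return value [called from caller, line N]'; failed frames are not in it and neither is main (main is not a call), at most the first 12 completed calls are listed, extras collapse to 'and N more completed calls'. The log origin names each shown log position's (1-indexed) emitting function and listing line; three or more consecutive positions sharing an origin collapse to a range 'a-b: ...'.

Answer: the defect is in main at line 45.
Key fact: The two runs log identically and part ways only at the printed values.
Call chain: main -> weigh_samples(1, 3) (called at line 44).
First divergence: none; the two logs match at every position.
Execution walk:
  pick_anchor([2, 2, 10, 2]) -> 16  [called from main, line 39]
  shape_report([2, 2, 10, 2], 10) -> 0  [called from main, line 40]
  gauge_drift(16, 16) -> 1  [called from index_entries, line 28]
  index_entries(16, 0) -> 1  [called from main, line 42]
  weigh_samples(1, 3) -> 1  [called from main, line 44]
Origin of each log line:
  1: emitted by pick_anchor (line 2)
  2: emitted by pick_anchor (line 6)
  3: emitted by shape_report (line 10)
  4: emitted by shape_report (line 15)
  5: emitted by main (line 41)
  6: emitted by index_entries (line 25)
  7: emitted by gauge_drift (line 19)
  8: emitted by main (line 43)
  9: emitted by weigh_samples (line 31)
A correct fix: line 45: replace `count` with `floor`.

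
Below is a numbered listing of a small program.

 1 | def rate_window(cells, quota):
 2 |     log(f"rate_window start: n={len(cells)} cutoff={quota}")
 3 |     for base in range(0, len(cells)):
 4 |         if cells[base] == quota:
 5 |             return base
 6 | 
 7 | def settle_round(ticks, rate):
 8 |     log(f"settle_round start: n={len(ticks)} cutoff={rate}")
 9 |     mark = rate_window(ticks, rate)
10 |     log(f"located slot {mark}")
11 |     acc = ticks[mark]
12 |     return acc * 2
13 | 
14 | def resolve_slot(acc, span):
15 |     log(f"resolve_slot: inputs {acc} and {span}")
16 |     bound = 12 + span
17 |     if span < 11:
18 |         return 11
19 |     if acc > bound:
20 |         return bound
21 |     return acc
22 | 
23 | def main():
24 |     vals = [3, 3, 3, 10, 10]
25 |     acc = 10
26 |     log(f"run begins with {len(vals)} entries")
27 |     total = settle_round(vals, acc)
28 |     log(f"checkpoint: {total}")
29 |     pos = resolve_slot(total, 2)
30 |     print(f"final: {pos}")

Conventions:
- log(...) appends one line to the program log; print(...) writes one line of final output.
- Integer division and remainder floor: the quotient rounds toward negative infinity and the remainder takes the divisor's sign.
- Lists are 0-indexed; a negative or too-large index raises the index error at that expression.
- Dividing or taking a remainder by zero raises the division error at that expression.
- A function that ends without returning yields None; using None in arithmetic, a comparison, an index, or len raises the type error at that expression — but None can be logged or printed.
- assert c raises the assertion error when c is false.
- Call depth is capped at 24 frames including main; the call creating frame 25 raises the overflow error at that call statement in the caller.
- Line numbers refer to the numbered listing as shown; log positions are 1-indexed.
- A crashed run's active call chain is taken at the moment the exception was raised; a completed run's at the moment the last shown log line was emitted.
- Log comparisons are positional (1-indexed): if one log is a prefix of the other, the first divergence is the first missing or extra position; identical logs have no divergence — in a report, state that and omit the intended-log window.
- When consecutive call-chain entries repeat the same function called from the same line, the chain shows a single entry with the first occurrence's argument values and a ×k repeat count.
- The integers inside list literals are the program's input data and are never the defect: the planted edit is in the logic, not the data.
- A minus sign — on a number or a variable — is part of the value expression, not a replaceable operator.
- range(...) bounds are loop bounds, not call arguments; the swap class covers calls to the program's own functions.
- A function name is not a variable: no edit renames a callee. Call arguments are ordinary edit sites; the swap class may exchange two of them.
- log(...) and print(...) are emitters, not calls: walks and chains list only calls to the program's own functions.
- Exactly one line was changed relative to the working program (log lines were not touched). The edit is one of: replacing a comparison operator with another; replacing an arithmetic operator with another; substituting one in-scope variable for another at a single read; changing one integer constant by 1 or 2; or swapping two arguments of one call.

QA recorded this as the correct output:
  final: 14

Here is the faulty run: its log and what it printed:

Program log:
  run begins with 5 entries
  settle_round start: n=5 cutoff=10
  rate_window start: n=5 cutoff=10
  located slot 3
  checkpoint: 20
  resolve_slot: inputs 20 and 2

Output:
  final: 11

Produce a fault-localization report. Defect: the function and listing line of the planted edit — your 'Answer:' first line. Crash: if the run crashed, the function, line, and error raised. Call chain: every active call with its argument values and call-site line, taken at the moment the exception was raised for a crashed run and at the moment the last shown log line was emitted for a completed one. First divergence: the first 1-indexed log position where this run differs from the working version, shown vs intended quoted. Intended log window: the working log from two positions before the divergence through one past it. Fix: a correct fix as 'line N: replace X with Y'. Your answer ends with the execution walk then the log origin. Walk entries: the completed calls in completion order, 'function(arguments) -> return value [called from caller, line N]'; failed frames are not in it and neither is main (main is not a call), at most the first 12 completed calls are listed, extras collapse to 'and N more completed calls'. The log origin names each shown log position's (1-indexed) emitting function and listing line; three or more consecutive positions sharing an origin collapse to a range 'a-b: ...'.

Answer: the defect is in resolve_slot at line 17.
Core observation: No log line changed; the fault shows up purely in the output.
Call chain: main -> resolve_slot(20, 2) (called at line 29).
First divergence: none — the logs agree in full.
Execution walk:
  rate_window([3, 3, 3, 10, 10], 10) -> 3  [called from settle_round, line 9]
  settle_round([3, 3, 3, 10, 10], 10) -> 20  [called from main, line 27]
  resolve_slot(20, 2) -> 11  [called from main, line 29]
Origin of each log line:
  1: logged in main at line 26
  2: logged in settle_round at line 8
  3: logged in rate_window at line 2
  4: logged in settle_round at line 10
  5: logged in main at line 28
  6: logged in resolve_slot at line 15
A correct fix: line 17: replace `span` with `acc`.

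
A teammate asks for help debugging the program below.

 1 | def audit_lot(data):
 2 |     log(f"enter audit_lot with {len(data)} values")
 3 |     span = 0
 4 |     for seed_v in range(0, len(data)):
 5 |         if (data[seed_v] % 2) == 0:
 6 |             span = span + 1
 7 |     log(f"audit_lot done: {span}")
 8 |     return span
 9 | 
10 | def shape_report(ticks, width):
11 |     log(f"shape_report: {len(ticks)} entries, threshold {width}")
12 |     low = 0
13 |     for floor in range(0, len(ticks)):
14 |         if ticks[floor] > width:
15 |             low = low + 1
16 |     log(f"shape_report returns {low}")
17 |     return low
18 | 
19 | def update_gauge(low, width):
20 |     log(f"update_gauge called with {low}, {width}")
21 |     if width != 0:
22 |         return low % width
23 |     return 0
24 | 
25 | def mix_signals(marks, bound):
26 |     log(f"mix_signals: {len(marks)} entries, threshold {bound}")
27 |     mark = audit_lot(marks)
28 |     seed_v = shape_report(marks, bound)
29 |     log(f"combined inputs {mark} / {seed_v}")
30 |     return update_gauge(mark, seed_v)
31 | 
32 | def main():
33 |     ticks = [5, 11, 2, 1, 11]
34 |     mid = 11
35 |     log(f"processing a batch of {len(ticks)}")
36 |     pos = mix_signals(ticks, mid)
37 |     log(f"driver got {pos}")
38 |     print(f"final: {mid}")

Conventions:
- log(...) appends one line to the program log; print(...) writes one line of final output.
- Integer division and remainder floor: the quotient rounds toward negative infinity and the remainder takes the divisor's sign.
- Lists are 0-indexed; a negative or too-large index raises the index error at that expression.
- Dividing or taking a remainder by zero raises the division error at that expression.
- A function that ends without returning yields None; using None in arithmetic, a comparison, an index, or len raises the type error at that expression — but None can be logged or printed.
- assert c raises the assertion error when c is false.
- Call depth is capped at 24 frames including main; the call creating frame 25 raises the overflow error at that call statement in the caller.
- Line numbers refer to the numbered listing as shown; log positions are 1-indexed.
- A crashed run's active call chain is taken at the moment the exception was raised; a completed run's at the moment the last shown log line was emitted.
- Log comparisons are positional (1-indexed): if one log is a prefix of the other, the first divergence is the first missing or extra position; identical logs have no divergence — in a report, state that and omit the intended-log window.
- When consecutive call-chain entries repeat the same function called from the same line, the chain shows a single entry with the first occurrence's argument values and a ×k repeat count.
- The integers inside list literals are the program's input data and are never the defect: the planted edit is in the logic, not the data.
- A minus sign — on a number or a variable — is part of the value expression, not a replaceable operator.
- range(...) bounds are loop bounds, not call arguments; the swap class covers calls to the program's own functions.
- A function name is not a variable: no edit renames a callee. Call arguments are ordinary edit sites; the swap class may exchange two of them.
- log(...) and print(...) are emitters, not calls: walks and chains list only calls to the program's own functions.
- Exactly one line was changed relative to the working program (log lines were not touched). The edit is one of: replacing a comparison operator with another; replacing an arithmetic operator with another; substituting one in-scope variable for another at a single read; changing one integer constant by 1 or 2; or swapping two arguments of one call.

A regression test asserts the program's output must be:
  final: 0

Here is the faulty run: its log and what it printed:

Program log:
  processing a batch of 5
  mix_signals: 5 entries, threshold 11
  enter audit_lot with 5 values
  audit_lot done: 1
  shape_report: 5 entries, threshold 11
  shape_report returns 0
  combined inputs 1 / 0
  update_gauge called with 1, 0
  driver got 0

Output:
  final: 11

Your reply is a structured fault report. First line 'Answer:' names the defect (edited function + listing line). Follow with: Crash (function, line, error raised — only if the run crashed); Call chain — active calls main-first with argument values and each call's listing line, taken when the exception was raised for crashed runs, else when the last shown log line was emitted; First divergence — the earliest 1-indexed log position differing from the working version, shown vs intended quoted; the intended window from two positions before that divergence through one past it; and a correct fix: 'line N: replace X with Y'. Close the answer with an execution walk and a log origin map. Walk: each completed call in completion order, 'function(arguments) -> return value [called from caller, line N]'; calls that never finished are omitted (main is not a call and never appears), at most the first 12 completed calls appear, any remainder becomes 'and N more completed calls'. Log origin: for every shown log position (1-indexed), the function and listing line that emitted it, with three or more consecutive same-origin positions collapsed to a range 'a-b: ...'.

Answer: the defect is in main at line 38.
Core observation: The logs agree in full; only the final output differs.
Call chain: main.
First divergence: there is none — every log position agrees.
Execution walk:
  audit_lot([5, 11, 2, 1, 11]) -> 1  [called from mix_signals, line 27]
  shape_report([5, 11, 2, 1, 11], 11) -> 0  [called from mix_signals, line 28]
  update_gauge(1, 0) -> 0  [called from mix_signals, line 30]
  mix_signals([5, 11, 2, 1, 11], 11) -> 0  [called from main, line 36]
Log line origins:
  1: emitted by main (line 35)
  2: emitted by mix_signals (line 26)
  3: emitted by audit_lot (line 2)
  4: emitted by audit_lot (line 7)
  5: emitted by shape_report (line 11)
  6: emitted by shape_report (line 16)
  7: emitted by mix_signals (line 29)
  8: emitted by update_gauge (line 20)
  9: emitted by main (line 37)
A correct fix: line 38: replace `mid` with `pos`.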